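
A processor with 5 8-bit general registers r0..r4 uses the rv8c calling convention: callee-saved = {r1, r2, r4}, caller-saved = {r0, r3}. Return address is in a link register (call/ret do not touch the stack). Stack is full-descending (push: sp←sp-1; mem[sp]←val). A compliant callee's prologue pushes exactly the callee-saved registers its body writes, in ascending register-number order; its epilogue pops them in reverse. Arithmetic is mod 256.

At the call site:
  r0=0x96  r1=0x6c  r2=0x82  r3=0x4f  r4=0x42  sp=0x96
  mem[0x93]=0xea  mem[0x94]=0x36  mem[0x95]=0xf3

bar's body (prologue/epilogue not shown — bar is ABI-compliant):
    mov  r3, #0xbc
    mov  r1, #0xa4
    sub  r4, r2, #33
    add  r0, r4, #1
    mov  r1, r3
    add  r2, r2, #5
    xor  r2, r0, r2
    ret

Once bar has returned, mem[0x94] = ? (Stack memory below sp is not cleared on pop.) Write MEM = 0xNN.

MEM = 0x82

prologue: push r1 -> mem[0x95]=0x6c, sp=0x95
prologue: push r2 -> mem[0x94]=0x82, sp=0x94
prologue: push r4 -> mem[0x93]=0x42, sp=0x93
body[0] mov  r3, #0xbc -> r3=0xbc
body[1] mov  r1, #0xa4 -> r1=0xa4
body[2] sub  r4, r2, #33 -> r4=0x61
body[3] add  r0, r4, #1 -> r0=0x62
body[4] mov  r1, r3 -> r1=0xbc
body[5] add  r2, r2, #5 -> r2=0x87
body[6] xor  r2, r0, r2 -> r2=0xe5
epilogue: pop r4=0x42, sp=0x94
epilogue: pop r2=0x82, sp=0x95
epilogue: pop r1=0x6c, sp=0x96
prologue pushed ['r1', 'r2', 'r4'] at ['0x95', '0x94', '0x93']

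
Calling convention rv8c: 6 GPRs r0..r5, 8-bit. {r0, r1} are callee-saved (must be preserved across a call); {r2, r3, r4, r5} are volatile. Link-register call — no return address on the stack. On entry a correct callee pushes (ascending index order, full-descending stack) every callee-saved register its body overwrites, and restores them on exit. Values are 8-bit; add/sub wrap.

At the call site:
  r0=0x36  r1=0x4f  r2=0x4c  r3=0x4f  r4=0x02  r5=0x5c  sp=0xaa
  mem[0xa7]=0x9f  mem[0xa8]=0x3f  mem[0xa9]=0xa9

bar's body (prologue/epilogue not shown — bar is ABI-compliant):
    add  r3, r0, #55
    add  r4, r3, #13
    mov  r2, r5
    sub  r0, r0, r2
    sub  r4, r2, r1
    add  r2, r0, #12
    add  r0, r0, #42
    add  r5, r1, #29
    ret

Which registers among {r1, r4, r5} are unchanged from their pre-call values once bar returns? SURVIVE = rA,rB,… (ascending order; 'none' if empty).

SURVIVE = r1

prologue: push r0 -> mem[0xa9]=0x36, sp=0xa9
body[0] add  r3, r0, #55 -> r3=0x6d
body[1] add  r4, r3, #13 -> r4=0x7a
body[2] mov  r2, r5 -> r2=0x5c
body[3] sub  r0, r0, r2 -> r0=0xda
body[4] sub  r4, r2, r1 -> r4=0x0d
body[5] add  r2, r0, #12 -> r2=0xe6
body[6] add  r0, r0, #42 -> r0=0x04
body[7] add  r5, r1, #29 -> r5=0x6c
epilogue: pop r0=0x36, sp=0xaa
r1: callee-saved, written=False
r4: caller-saved, written=True
r5: caller-saved, written=True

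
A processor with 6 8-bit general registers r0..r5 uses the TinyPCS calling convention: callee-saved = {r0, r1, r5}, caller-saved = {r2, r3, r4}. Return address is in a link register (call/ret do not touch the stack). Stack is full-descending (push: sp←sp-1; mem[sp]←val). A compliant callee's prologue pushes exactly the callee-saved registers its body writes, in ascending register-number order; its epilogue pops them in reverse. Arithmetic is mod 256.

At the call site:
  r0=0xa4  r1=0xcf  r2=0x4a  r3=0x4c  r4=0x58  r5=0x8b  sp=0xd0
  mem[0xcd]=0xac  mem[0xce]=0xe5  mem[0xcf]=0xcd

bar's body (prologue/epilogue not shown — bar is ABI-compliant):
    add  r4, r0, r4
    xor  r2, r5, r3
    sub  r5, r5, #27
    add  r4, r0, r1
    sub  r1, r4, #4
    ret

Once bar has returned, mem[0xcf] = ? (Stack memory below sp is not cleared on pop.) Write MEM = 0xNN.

prologue: push r1 -> mem[0xcf]=0xcf, sp=0xcf
prologue: push r5 -> mem[0xce]=0x8b, sp=0xce
body[0] add  r4, r0, r4 -> r4=0xfc
body[1] xor  r2, r5, r3 -> r2=0xc7
body[2] sub  r5, r5, #27 -> r5=0x70
body[3] add  r4, r0, r1 -> r4=0x73
body[4] sub  r1, r4, #4 -> r1=0x6f
epilogue: pop r5=0x8b, sp=0xcf
epilogue: pop r1=0xcf, sp=0xd0
prologue pushed ['r1', 'r5'] at ['0xcf', '0xce']

MEM = 0xcf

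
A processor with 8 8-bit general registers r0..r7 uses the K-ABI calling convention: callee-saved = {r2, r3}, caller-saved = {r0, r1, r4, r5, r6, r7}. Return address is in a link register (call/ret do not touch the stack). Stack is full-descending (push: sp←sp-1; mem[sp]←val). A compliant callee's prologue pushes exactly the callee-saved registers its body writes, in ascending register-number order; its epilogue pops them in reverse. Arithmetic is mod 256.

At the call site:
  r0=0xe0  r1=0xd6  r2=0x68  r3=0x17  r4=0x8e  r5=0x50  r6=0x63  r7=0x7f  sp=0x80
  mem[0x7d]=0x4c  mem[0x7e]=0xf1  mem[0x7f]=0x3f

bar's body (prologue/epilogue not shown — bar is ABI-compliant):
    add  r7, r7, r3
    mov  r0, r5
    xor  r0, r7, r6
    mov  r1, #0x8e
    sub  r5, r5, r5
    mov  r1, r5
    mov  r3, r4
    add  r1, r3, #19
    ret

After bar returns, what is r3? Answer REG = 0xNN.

prologue: push r3 -> mem[0x7f]=0x17, sp=0x7f
body[0] add  r7, r7, r3 -> r7=0x96
body[1] mov  r0, r5 -> r0=0x50
body[2] xor  r0, r7, r6 -> r0=0xf5
body[3] mov  r1, #0x8e -> r1=0x8e
body[4] sub  r5, r5, r5 -> r5=0x00
body[5] mov  r1, r5 -> r1=0x00
body[6] mov  r3, r4 -> r3=0x8e
body[7] add  r1, r3, #19 -> r1=0xa1
epilogue: pop r3=0x17, sp=0x80
r3 is callee-saved -> restored

REG = 0x17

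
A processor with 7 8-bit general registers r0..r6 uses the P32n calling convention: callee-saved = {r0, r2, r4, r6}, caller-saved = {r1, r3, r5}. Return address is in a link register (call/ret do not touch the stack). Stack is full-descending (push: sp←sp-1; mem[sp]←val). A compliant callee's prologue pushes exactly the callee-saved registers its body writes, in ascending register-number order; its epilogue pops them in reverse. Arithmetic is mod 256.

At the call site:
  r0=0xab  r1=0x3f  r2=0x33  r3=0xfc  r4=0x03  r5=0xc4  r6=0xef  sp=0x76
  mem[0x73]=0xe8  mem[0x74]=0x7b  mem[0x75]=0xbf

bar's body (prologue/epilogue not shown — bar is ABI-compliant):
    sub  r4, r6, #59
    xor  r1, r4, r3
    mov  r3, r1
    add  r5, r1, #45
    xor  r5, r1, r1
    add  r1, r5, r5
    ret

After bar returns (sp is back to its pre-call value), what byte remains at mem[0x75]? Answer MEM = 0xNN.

MEM = 0x03

prologue: push r4 -> mem[0x75]=0x03, sp=0x75
body[0] sub  r4, r6, #59 -> r4=0xb4
body[1] xor  r1, r4, r3 -> r1=0x48
body[2] mov  r3, r1 -> r3=0x48
body[3] add  r5, r1, #45 -> r5=0x75
body[4] xor  r5, r1, r1 -> r5=0x00
body[5] add  r1, r5, r5 -> r1=0x00
epilogue: pop r4=0x03, sp=0x76
prologue pushed ['r4'] at ['0x75']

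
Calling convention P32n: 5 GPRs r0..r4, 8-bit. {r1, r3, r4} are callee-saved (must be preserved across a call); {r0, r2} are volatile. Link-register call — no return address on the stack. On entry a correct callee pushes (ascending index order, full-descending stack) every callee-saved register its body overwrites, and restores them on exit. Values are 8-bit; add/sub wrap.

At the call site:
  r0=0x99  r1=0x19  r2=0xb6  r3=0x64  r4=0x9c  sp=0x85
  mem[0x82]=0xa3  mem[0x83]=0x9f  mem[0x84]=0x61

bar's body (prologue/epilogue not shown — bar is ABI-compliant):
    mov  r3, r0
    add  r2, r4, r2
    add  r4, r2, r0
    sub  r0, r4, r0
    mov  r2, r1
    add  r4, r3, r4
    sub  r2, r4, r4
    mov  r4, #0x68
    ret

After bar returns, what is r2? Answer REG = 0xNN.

prologue: push r3 -> mem[0x84]=0x64, sp=0x84
prologue: push r4 -> mem[0x83]=0x9c, sp=0x83
body[0] mov  r3, r0 -> r3=0x99
body[1] add  r2, r4, r2 -> r2=0x52
body[2] add  r4, r2, r0 -> r4=0xeb
body[3] sub  r0, r4, r0 -> r0=0x52
body[4] mov  r2, r1 -> r2=0x19
body[5] add  r4, r3, r4 -> r4=0x84
body[6] sub  r2, r4, r4 -> r2=0x00
body[7] mov  r4, #0x68 -> r4=0x68
epilogue: pop r4=0x9c, sp=0x84
epilogue: pop r3=0x64, sp=0x85
r2 is caller-saved -> body value

REG = 0x00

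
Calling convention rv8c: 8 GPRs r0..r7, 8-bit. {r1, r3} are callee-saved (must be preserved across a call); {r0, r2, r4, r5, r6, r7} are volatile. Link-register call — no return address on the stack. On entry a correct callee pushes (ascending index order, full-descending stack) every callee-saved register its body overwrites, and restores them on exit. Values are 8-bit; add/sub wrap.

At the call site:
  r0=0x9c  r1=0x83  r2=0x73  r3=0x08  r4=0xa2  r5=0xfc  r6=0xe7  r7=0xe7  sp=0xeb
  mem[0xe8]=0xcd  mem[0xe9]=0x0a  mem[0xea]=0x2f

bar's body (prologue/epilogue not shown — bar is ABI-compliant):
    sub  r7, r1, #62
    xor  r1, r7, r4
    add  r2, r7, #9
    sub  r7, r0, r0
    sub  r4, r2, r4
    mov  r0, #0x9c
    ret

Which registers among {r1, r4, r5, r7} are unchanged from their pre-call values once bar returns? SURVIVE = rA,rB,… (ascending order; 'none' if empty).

SURVIVE = r1,r5

prologue: push r1 -> mem[0xea]=0x83, sp=0xea
body[0] sub  r7, r1, #62 -> r7=0x45
body[1] xor  r1, r7, r4 -> r1=0xe7
body[2] add  r2, r7, #9 -> r2=0x4e
body[3] sub  r7, r0, r0 -> r7=0x00
body[4] sub  r4, r2, r4 -> r4=0xac
body[5] mov  r0, #0x9c -> r0=0x9c
epilogue: pop r1=0x83, sp=0xeb
r1: callee-saved, written=True
r4: caller-saved, written=True
r5: caller-saved, written=False
r7: caller-saved, written=True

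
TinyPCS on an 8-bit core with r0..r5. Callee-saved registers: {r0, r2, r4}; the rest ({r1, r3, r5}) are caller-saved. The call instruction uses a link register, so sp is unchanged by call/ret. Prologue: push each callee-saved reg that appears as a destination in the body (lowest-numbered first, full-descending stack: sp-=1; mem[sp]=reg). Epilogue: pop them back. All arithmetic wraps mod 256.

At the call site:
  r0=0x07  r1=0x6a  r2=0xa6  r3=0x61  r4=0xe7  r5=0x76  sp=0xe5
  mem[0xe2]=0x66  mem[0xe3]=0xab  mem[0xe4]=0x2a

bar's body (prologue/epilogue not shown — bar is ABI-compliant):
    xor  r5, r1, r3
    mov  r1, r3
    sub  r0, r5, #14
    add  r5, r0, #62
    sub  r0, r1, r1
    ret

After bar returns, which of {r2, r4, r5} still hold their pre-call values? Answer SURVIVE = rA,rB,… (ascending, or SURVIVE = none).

prologue: push r0 -> mem[0xe4]=0x07, sp=0xe4
body[0] xor  r5, r1, r3 -> r5=0x0b
body[1] mov  r1, r3 -> r1=0x61
body[2] sub  r0, r5, #14 -> r0=0xfd
body[3] add  r5, r0, #62 -> r5=0x3b
body[4] sub  r0, r1, r1 -> r0=0x00
epilogue: pop r0=0x07, sp=0xe5
r2: callee-saved, written=False
r4: callee-saved, written=False
r5: caller-saved, written=True

SURVIVE = r2,r4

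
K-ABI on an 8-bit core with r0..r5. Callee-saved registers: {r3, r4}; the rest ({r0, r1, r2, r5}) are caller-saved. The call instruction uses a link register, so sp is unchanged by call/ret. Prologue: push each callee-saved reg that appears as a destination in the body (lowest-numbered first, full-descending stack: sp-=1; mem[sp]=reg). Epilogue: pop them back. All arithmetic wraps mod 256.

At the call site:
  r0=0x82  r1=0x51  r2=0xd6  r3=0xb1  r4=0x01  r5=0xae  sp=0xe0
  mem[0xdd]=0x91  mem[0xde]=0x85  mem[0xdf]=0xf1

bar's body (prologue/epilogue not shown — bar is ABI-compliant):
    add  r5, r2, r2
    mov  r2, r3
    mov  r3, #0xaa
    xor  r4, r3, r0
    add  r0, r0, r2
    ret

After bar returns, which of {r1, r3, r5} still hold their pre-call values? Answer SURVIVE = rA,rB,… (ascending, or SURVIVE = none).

SURVIVE = r1,r3

prologue: push r3 -> mem[0xdf]=0xb1, sp=0xdf
prologue: push r4 -> mem[0xde]=0x01, sp=0xde
body[0] add  r5, r2, r2 -> r5=0xac
body[1] mov  r2, r3 -> r2=0xb1
body[2] mov  r3, #0xaa -> r3=0xaa
body[3] xor  r4, r3, r0 -> r4=0x28
body[4] add  r0, r0, r2 -> r0=0x33
epilogue: pop r4=0x01, sp=0xdf
epilogue: pop r3=0xb1, sp=0xe0
r1: caller-saved, written=False
r3: callee-saved, written=True
r5: caller-saved, written=True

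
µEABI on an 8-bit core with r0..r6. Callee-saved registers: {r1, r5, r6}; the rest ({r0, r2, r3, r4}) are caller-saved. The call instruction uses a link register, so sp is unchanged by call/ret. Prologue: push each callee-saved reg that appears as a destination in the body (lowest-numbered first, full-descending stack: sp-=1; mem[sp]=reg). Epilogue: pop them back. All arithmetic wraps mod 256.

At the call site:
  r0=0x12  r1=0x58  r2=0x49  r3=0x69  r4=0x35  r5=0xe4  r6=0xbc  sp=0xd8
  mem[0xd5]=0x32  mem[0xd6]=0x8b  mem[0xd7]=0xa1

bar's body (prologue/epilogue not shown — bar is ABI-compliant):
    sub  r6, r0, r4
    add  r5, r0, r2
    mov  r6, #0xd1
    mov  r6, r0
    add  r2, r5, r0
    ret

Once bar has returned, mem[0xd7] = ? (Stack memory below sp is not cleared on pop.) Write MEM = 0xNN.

MEM = 0xe4

prologue: push r5 -> mem[0xd7]=0xe4, sp=0xd7
prologue: push r6 -> mem[0xd6]=0xbc, sp=0xd6
body[0] sub  r6, r0, r4 -> r6=0xdd
body[1] add  r5, r0, r2 -> r5=0x5b
body[2] mov  r6, #0xd1 -> r6=0xd1
body[3] mov  r6, r0 -> r6=0x12
body[4] add  r2, r5, r0 -> r2=0x6d
epilogue: pop r6=0xbc, sp=0xd7
epilogue: pop r5=0xe4, sp=0xd8
prologue pushed ['r5', 'r6'] at ['0xd7', '0xd6']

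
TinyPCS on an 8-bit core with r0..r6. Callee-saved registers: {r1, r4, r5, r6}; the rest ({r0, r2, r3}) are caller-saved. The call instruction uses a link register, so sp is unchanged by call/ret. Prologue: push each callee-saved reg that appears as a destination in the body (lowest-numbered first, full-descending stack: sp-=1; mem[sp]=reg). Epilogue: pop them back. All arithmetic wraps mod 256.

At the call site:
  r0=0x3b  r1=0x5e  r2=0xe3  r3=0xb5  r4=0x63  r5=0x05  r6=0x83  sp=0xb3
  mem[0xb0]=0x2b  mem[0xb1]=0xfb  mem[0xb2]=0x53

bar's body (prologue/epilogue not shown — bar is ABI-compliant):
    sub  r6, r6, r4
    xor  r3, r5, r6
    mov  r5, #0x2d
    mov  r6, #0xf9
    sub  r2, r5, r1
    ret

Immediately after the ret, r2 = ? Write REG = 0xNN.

prologue: push r5 → mem[0xb2]=0x05, sp=0xb2
prologue: push r6 → mem[0xb1]=0x83, sp=0xb1
body[0] sub  r6, r6, r4 → r6=0x20
body[1] xor  r3, r5, r6 → r3=0x25
body[2] mov  r5, #0x2d → r5=0x2d
body[3] mov  r6, #0xf9 → r6=0xf9
body[4] sub  r2, r5, r1 → r2=0xcf
epilogue: pop r6=0x83, sp=0xb2
epilogue: pop r5=0x05, sp=0xb3
r2 is caller-saved → body value

REG = 0xcf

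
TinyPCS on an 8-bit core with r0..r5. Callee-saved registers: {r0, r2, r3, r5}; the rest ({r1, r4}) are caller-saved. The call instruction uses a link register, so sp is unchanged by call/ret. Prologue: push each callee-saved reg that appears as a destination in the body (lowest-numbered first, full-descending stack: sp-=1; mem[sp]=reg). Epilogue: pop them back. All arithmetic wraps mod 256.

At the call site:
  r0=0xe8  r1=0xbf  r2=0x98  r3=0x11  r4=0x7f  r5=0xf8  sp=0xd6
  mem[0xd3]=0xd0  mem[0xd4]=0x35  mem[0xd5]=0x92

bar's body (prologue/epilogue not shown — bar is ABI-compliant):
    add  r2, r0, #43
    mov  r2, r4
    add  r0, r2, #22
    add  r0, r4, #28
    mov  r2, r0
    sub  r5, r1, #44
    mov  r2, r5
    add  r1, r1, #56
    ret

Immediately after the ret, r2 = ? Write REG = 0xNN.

REG = 0x98

prologue: push r0 → mem[0xd5]=0xe8, sp=0xd5
prologue: push r2 → mem[0xd4]=0x98, sp=0xd4
prologue: push r5 → mem[0xd3]=0xf8, sp=0xd3
body[0] add  r2, r0, #43 → r2=0x13
body[1] mov  r2, r4 → r2=0x7f
body[2] add  r0, r2, #22 → r0=0x95
body[3] add  r0, r4, #28 → r0=0x9b
body[4] mov  r2, r0 → r2=0x9b
body[5] sub  r5, r1, #44 → r5=0x93
body[6] mov  r2, r5 → r2=0x93
body[7] add  r1, r1, #56 → r1=0xf7
epilogue: pop r5=0xf8, sp=0xd4
epilogue: pop r2=0x98, sp=0xd5
epilogue: pop r0=0xe8, sp=0xd6
r2 is callee-saved → restored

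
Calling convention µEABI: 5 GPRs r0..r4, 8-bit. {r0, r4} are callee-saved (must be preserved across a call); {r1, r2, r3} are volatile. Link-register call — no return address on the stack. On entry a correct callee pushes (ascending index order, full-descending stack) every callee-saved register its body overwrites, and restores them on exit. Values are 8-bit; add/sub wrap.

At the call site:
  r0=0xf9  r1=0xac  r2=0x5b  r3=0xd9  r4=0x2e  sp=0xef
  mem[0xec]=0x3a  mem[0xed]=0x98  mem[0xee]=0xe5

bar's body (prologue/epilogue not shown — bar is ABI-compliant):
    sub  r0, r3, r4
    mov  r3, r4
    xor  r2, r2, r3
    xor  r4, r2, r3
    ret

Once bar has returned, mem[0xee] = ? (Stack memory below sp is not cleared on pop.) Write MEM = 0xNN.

MEM = 0xf9

prologue: push r0 → mem[0xee]=0xf9, sp=0xee
prologue: push r4 → mem[0xed]=0x2e, sp=0xed
body[0] sub  r0, r3, r4 → r0=0xab
body[1] mov  r3, r4 → r3=0x2e
body[2] xor  r2, r2, r3 → r2=0x75
body[3] xor  r4, r2, r3 → r4=0x5b
epilogue: pop r4=0x2e, sp=0xee
epilogue: pop r0=0xf9, sp=0xef
prologue pushed ['r0', 'r4'] at ['0xee', '0xed']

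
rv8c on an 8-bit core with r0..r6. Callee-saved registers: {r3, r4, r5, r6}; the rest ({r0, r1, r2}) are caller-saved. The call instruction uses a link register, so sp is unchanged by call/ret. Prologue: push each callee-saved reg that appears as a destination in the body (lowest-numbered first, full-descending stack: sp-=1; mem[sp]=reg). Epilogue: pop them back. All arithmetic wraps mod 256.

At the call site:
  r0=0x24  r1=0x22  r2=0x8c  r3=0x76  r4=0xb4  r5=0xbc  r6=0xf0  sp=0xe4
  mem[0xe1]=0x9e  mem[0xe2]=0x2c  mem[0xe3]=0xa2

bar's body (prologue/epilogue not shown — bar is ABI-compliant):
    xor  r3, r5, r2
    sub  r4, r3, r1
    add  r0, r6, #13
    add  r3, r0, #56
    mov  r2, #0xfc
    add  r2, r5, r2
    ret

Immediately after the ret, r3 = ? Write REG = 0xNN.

prologue: push r3 → mem[0xe3]=0x76, sp=0xe3
prologue: push r4 → mem[0xe2]=0xb4, sp=0xe2
body[0] xor  r3, r5, r2 → r3=0x30
body[1] sub  r4, r3, r1 → r4=0x0e
body[2] add  r0, r6, #13 → r0=0xfd
body[3] add  r3, r0, #56 → r3=0x35
body[4] mov  r2, #0xfc → r2=0xfc
body[5] add  r2, r5, r2 → r2=0xb8
epilogue: pop r4=0xb4, sp=0xe3
epilogue: pop r3=0x76, sp=0xe4
r3 is callee-saved → restored

REG = 0x76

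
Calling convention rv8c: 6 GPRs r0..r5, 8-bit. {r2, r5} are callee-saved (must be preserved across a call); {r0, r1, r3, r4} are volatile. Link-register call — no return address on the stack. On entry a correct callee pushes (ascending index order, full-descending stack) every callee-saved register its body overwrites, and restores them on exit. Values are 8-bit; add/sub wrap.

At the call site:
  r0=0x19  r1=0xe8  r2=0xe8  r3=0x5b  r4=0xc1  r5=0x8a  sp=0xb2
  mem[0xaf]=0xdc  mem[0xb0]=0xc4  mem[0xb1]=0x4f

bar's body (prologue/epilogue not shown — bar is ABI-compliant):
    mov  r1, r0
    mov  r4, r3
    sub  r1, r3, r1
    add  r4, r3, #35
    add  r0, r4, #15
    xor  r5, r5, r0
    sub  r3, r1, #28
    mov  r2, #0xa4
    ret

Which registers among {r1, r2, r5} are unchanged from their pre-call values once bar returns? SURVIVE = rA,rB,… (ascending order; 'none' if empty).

SURVIVE = r2,r5

prologue: push r2 → mem[0xb1]=0xe8, sp=0xb1
prologue: push r5 → mem[0xb0]=0x8a, sp=0xb0
body[0] mov  r1, r0 → r1=0x19
body[1] mov  r4, r3 → r4=0x5b
body[2] sub  r1, r3, r1 → r1=0x42
body[3] add  r4, r3, #35 → r4=0x7e
body[4] add  r0, r4, #15 → r0=0x8d
body[5] xor  r5, r5, r0 → r5=0x07
body[6] sub  r3, r1, #28 → r3=0x26
body[7] mov  r2, #0xa4 → r2=0xa4
epilogue: pop r5=0x8a, sp=0xb1
epilogue: pop r2=0xe8, sp=0xb2
r1: caller-saved, written=True
r2: callee-saved, written=True
r5: callee-saved, written=True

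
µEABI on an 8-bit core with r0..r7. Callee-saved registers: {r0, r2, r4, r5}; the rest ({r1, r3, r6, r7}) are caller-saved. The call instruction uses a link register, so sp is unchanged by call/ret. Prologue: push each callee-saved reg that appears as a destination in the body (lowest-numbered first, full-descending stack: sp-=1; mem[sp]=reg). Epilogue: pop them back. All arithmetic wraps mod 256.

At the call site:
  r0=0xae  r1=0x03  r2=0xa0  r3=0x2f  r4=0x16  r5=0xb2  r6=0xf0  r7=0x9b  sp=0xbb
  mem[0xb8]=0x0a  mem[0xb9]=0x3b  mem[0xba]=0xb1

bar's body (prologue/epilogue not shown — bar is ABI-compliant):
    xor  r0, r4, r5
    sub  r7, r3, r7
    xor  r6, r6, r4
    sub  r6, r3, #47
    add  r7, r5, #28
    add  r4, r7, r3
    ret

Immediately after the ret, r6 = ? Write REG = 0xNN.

prologue: push r0 → mem[0xba]=0xae, sp=0xba
prologue: push r4 → mem[0xb9]=0x16, sp=0xb9
body[0] xor  r0, r4, r5 → r0=0xa4
body[1] sub  r7, r3, r7 → r7=0x94
body[2] xor  r6, r6, r4 → r6=0xe6
body[3] sub  r6, r3, #47 → r6=0x00
body[4] add  r7, r5, #28 → r7=0xce
body[5] add  r4, r7, r3 → r4=0xfd
epilogue: pop r4=0x16, sp=0xba
epilogue: pop r0=0xae, sp=0xbb
r6 is caller-saved → body value

REG = 0x00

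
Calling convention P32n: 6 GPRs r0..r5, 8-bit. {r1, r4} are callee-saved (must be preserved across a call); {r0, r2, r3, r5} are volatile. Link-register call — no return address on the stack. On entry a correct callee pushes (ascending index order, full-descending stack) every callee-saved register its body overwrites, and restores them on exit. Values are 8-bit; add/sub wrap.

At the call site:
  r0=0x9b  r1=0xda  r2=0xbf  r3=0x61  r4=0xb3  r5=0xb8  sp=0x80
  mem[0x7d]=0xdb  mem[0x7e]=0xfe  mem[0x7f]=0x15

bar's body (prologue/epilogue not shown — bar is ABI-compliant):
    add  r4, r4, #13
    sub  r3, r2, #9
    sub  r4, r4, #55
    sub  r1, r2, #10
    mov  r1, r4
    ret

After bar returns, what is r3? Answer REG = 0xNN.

prologue: push r1 -> mem[0x7f]=0xda, sp=0x7f
prologue: push r4 -> mem[0x7e]=0xb3, sp=0x7e
body[0] add  r4, r4, #13 -> r4=0xc0
body[1] sub  r3, r2, #9 -> r3=0xb6
body[2] sub  r4, r4, #55 -> r4=0x89
body[3] sub  r1, r2, #10 -> r1=0xb5
body[4] mov  r1, r4 -> r1=0x89
epilogue: pop r4=0xb3, sp=0x7f
epilogue: pop r1=0xda, sp=0x80
r3 is caller-saved -> body value

REG = 0xb6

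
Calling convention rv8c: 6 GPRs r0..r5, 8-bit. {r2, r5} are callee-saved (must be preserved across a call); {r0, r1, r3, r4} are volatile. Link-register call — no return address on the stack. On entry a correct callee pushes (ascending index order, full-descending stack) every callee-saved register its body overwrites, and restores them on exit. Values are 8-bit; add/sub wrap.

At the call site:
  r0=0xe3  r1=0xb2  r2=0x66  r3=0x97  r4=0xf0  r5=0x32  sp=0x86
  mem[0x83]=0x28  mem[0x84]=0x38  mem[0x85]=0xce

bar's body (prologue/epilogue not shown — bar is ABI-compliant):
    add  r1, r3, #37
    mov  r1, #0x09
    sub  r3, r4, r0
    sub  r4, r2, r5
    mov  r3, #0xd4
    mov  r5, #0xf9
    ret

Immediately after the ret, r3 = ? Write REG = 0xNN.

prologue: push r5 → mem[0x85]=0x32, sp=0x85
body[0] add  r1, r3, #37 → r1=0xbc
body[1] mov  r1, #0x09 → r1=0x09
body[2] sub  r3, r4, r0 → r3=0x0d
body[3] sub  r4, r2, r5 → r4=0x34
body[4] mov  r3, #0xd4 → r3=0xd4
body[5] mov  r5, #0xf9 → r5=0xf9
epilogue: pop r5=0x32, sp=0x86
r3 is caller-saved → body value

REG = 0xd4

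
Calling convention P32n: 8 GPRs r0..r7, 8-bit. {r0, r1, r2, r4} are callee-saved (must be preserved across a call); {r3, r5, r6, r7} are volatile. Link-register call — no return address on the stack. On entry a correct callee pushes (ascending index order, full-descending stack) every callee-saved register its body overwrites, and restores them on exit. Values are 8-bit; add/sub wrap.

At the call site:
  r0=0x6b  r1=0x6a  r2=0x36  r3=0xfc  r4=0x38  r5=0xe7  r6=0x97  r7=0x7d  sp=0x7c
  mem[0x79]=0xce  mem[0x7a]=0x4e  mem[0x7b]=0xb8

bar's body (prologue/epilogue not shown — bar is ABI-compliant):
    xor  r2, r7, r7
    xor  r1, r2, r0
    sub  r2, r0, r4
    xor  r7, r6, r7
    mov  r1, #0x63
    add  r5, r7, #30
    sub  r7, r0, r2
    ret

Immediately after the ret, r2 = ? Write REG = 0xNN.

REG = 0x36

prologue: push r1 -> mem[0x7b]=0x6a, sp=0x7b
prologue: push r2 -> mem[0x7a]=0x36, sp=0x7a
body[0] xor  r2, r7, r7 -> r2=0x00
body[1] xor  r1, r2, r0 -> r1=0x6b
body[2] sub  r2, r0, r4 -> r2=0x33
body[3] xor  r7, r6, r7 -> r7=0xea
body[4] mov  r1, #0x63 -> r1=0x63
body[5] add  r5, r7, #30 -> r5=0x08
body[6] sub  r7, r0, r2 -> r7=0x38
epilogue: pop r2=0x36, sp=0x7b
epilogue: pop r1=0x6a, sp=0x7c
r2 is callee-saved -> restored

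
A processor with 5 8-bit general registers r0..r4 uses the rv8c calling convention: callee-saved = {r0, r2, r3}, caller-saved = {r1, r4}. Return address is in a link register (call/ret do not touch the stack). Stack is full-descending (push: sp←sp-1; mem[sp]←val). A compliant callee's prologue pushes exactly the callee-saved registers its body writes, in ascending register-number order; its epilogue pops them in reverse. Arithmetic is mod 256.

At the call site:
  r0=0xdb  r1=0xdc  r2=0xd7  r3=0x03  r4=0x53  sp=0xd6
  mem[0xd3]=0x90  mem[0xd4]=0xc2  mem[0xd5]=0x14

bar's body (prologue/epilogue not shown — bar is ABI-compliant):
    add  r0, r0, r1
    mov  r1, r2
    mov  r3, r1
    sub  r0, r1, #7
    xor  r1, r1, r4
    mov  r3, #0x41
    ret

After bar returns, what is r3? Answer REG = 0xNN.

prologue: push r0 -> mem[0xd5]=0xdb, sp=0xd5
prologue: push r3 -> mem[0xd4]=0x03, sp=0xd4
body[0] add  r0, r0, r1 -> r0=0xb7
body[1] mov  r1, r2 -> r1=0xd7
body[2] mov  r3, r1 -> r3=0xd7
body[3] sub  r0, r1, #7 -> r0=0xd0
body[4] xor  r1, r1, r4 -> r1=0x84
body[5] mov  r3, #0x41 -> r3=0x41
epilogue: pop r3=0x03, sp=0xd5
epilogue: pop r0=0xdb, sp=0xd6
r3 is callee-saved -> restored

REG = 0x03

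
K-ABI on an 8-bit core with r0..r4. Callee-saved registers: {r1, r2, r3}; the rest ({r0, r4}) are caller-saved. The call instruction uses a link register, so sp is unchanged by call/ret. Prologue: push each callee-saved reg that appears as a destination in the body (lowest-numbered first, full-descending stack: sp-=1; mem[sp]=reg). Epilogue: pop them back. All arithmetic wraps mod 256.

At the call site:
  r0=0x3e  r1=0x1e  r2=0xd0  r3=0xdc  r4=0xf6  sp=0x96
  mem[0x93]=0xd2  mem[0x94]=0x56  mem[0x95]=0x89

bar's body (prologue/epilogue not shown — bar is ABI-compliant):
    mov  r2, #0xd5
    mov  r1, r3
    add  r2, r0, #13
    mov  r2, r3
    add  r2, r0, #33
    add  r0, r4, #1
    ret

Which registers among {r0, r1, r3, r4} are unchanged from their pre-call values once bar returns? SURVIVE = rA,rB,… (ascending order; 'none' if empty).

prologue: push r1 → mem[0x95]=0x1e, sp=0x95
prologue: push r2 → mem[0x94]=0xd0, sp=0x94
body[0] mov  r2, #0xd5 → r2=0xd5
body[1] mov  r1, r3 → r1=0xdc
body[2] add  r2, r0, #13 → r2=0x4b
body[3] mov  r2, r3 → r2=0xdc
body[4] add  r2, r0, #33 → r2=0x5f
body[5] add  r0, r4, #1 → r0=0xf7
epilogue: pop r2=0xd0, sp=0x95
epilogue: pop r1=0x1e, sp=0x96
r0: caller-saved, written=True
r1: callee-saved, written=True
r3: callee-saved, written=False
r4: caller-saved, written=False

SURVIVE = r1,r3,r4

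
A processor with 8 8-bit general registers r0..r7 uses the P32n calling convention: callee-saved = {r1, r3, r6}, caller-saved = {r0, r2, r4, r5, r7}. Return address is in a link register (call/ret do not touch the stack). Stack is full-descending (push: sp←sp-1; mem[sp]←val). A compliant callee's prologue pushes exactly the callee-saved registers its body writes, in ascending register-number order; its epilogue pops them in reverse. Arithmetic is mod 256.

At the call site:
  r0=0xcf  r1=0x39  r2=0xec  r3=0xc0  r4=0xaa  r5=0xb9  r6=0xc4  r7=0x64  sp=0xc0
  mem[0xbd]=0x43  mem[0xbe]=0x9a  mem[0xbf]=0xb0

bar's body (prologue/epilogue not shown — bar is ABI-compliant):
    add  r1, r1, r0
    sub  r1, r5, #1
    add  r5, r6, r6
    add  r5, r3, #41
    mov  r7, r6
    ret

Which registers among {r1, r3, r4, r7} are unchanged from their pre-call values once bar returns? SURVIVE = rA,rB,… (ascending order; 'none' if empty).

prologue: push r1 → mem[0xbf]=0x39, sp=0xbf
body[0] add  r1, r1, r0 → r1=0x08
body[1] sub  r1, r5, #1 → r1=0xb8
body[2] add  r5, r6, r6 → r5=0x88
body[3] add  r5, r3, #41 → r5=0xe9
body[4] mov  r7, r6 → r7=0xc4
epilogue: pop r1=0x39, sp=0xc0
r1: callee-saved, written=True
r3: callee-saved, written=False
r4: caller-saved, written=False
r7: caller-saved, written=True

SURVIVE = r1,r3,r4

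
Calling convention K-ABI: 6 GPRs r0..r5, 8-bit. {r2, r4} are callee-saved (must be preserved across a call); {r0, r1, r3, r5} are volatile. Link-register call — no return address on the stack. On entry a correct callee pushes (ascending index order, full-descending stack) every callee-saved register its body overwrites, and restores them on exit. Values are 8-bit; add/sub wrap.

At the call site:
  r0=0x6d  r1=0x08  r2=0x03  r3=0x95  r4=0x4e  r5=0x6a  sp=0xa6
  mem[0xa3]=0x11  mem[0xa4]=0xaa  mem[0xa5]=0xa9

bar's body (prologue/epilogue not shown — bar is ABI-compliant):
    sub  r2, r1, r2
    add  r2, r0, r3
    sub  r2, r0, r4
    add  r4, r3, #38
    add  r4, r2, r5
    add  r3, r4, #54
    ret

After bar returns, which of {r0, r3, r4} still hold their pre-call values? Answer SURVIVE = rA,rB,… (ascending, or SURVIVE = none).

prologue: push r2 → mem[0xa5]=0x03, sp=0xa5
prologue: push r4 → mem[0xa4]=0x4e, sp=0xa4
body[0] sub  r2, r1, r2 → r2=0x05
body[1] add  r2, r0, r3 → r2=0x02
body[2] sub  r2, r0, r4 → r2=0x1f
body[3] add  r4, r3, #38 → r4=0xbb
body[4] add  r4, r2, r5 → r4=0x89
body[5] add  r3, r4, #54 → r3=0xbf
epilogue: pop r4=0x4e, sp=0xa5
epilogue: pop r2=0x03, sp=0xa6
r0: caller-saved, written=False
r3: caller-saved, written=True
r4: callee-saved, written=True

SURVIVE = r0,r4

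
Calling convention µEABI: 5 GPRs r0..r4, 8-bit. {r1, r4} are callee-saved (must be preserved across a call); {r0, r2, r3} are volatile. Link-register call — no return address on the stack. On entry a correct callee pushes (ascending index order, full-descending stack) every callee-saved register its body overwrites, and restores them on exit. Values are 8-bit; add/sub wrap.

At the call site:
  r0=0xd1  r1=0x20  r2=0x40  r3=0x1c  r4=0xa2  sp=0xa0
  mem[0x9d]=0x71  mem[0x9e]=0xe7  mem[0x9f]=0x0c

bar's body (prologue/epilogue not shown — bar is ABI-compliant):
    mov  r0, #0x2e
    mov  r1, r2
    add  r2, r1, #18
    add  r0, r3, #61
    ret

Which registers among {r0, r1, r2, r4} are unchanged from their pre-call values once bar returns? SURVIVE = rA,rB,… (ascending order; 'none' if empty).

prologue: push r1 -> mem[0x9f]=0x20, sp=0x9f
body[0] mov  r0, #0x2e -> r0=0x2e
body[1] mov  r1, r2 -> r1=0x40
body[2] add  r2, r1, #18 -> r2=0x52
body[3] add  r0, r3, #61 -> r0=0x59
epilogue: pop r1=0x20, sp=0xa0
r0: caller-saved, written=True
r1: callee-saved, written=True
r2: caller-saved, written=True
r4: callee-saved, written=False

SURVIVE = r1,r4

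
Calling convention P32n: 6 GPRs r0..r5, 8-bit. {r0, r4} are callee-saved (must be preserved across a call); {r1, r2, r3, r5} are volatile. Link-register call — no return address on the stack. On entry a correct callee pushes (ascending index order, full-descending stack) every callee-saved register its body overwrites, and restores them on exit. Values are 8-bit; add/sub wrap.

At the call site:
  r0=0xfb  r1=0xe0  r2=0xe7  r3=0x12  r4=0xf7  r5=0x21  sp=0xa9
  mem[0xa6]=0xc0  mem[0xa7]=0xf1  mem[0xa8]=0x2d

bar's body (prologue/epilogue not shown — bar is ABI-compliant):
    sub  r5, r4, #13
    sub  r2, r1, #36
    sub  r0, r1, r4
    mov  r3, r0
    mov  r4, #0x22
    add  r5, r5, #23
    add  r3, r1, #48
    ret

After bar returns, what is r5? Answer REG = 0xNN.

prologue: push r0 -> mem[0xa8]=0xfb, sp=0xa8
prologue: push r4 -> mem[0xa7]=0xf7, sp=0xa7
body[0] sub  r5, r4, #13 -> r5=0xea
body[1] sub  r2, r1, #36 -> r2=0xbc
body[2] sub  r0, r1, r4 -> r0=0xe9
body[3] mov  r3, r0 -> r3=0xe9
body[4] mov  r4, #0x22 -> r4=0x22
body[5] add  r5, r5, #23 -> r5=0x01
body[6] add  r3, r1, #48 -> r3=0x10
epilogue: pop r4=0xf7, sp=0xa8
epilogue: pop r0=0xfb, sp=0xa9
r5 is caller-saved -> body value

REG = 0x01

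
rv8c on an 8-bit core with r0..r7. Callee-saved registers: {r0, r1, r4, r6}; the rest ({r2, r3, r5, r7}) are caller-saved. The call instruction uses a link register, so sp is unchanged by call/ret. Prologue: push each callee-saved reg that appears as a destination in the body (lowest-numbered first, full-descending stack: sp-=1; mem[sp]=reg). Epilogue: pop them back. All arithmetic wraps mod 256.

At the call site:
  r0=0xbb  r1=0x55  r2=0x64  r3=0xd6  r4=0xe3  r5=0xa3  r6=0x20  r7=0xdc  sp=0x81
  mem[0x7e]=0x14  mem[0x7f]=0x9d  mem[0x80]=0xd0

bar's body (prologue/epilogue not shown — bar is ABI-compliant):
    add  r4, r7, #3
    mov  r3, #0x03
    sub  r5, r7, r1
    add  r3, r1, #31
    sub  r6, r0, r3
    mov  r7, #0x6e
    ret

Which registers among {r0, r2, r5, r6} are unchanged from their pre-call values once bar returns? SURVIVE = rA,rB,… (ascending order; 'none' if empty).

SURVIVE = r0,r2,r6

prologue: push r4 -> mem[0x80]=0xe3, sp=0x80
prologue: push r6 -> mem[0x7f]=0x20, sp=0x7f
body[0] add  r4, r7, #3 -> r4=0xdf
body[1] mov  r3, #0x03 -> r3=0x03
body[2] sub  r5, r7, r1 -> r5=0x87
body[3] add  r3, r1, #31 -> r3=0x74
body[4] sub  r6, r0, r3 -> r6=0x47
body[5] mov  r7, #0x6e -> r7=0x6e
epilogue: pop r6=0x20, sp=0x80
epilogue: pop r4=0xe3, sp=0x81
r0: callee-saved, written=False
r2: caller-saved, written=False
r5: caller-saved, written=True
r6: callee-saved, written=True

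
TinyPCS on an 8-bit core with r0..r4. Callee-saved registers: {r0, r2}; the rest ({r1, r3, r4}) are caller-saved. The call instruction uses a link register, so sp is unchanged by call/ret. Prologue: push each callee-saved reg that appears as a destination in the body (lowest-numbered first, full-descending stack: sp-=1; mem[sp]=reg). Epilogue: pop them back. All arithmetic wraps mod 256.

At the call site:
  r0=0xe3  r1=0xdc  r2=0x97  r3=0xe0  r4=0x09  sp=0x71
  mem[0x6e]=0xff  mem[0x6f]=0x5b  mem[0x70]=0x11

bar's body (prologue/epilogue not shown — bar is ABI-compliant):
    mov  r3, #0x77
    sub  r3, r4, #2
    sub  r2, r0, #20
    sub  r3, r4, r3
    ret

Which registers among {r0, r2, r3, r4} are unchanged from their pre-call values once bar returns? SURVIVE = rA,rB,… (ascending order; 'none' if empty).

SURVIVE = r0,r2,r4

prologue: push r2 → mem[0x70]=0x97, sp=0x70
body[0] mov  r3, #0x77 → r3=0x77
body[1] sub  r3, r4, #2 → r3=0x07
body[2] sub  r2, r0, #20 → r2=0xcf
body[3] sub  r3, r4, r3 → r3=0x02
epilogue: pop r2=0x97, sp=0x71
r0: callee-saved, written=False
r2: callee-saved, written=True
r3: caller-saved, written=True
r4: caller-saved, written=False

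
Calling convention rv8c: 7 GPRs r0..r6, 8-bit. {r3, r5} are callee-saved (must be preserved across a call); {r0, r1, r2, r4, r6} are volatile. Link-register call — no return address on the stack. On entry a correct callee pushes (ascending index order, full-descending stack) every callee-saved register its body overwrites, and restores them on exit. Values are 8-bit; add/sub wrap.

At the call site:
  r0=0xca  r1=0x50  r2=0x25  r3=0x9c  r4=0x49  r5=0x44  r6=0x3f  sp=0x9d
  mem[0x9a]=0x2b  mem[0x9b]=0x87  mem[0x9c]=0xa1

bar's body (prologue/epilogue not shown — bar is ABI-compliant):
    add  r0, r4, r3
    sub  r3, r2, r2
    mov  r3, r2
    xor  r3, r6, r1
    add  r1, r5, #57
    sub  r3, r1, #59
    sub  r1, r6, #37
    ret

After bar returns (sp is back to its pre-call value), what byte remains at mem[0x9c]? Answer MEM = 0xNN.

prologue: push r3 → mem[0x9c]=0x9c, sp=0x9c
body[0] add  r0, r4, r3 → r0=0xe5
body[1] sub  r3, r2, r2 → r3=0x00
body[2] mov  r3, r2 → r3=0x25
body[3] xor  r3, r6, r1 → r3=0x6f
body[4] add  r1, r5, #57 → r1=0x7d
body[5] sub  r3, r1, #59 → r3=0x42
body[6] sub  r1, r6, #37 → r1=0x1a
epilogue: pop r3=0x9c, sp=0x9d
prologue pushed ['r3'] at ['0x9c']

MEM = 0x9c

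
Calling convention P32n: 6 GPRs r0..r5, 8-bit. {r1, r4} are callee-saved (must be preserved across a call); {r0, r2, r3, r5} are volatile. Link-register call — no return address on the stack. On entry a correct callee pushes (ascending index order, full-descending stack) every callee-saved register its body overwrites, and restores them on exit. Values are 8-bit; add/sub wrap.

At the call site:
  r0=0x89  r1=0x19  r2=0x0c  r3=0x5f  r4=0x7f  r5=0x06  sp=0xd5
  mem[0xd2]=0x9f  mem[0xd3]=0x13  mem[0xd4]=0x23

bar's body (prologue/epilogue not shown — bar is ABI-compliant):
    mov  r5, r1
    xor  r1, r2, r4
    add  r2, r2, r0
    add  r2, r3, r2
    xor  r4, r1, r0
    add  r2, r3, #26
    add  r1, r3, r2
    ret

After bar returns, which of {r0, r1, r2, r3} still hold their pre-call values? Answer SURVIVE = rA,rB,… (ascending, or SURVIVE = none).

SURVIVE = r0,r1,r3

prologue: push r1 → mem[0xd4]=0x19, sp=0xd4
prologue: push r4 → mem[0xd3]=0x7f, sp=0xd3
body[0] mov  r5, r1 → r5=0x19
body[1] xor  r1, r2, r4 → r1=0x73
body[2] add  r2, r2, r0 → r2=0x95
body[3] add  r2, r3, r2 → r2=0xf4
body[4] xor  r4, r1, r0 → r4=0xfa
body[5] add  r2, r3, #26 → r2=0x79
body[6] add  r1, r3, r2 → r1=0xd8
epilogue: pop r4=0x7f, sp=0xd4
epilogue: pop r1=0x19, sp=0xd5
r0: caller-saved, written=False
r1: callee-saved, written=True
r2: caller-saved, written=True
r3: caller-saved, written=False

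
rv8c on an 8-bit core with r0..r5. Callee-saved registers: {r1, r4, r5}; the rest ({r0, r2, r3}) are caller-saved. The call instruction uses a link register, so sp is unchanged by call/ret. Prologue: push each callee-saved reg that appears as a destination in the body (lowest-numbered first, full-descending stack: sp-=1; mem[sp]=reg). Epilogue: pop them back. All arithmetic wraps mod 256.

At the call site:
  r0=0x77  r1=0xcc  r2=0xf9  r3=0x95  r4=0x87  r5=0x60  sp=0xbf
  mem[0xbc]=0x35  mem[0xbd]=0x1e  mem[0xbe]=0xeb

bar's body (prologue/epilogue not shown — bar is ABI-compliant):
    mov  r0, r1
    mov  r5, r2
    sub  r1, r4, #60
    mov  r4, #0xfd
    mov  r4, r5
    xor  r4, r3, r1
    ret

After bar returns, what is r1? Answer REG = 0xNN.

prologue: push r1 -> mem[0xbe]=0xcc, sp=0xbe
prologue: push r4 -> mem[0xbd]=0x87, sp=0xbd
prologue: push r5 -> mem[0xbc]=0x60, sp=0xbc
body[0] mov  r0, r1 -> r0=0xcc
body[1] mov  r5, r2 -> r5=0xf9
body[2] sub  r1, r4, #60 -> r1=0x4b
body[3] mov  r4, #0xfd -> r4=0xfd
body[4] mov  r4, r5 -> r4=0xf9
body[5] xor  r4, r3, r1 -> r4=0xde
epilogue: pop r5=0x60, sp=0xbd
epilogue: pop r4=0x87, sp=0xbe
epilogue: pop r1=0xcc, sp=0xbf
r1 is callee-saved -> restored

REG = 0xcc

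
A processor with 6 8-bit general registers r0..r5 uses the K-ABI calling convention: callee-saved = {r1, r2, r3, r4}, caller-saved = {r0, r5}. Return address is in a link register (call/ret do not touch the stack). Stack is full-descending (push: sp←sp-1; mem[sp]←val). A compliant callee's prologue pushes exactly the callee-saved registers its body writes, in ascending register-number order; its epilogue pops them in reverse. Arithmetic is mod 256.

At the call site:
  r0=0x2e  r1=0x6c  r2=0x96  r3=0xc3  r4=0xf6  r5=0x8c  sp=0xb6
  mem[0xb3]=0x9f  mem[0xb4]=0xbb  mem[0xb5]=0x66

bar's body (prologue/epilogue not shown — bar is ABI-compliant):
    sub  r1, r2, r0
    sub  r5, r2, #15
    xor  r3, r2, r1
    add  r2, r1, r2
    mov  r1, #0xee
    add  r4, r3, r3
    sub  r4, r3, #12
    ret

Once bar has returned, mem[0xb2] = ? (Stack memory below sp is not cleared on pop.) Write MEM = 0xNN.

prologue: push r1 -> mem[0xb5]=0x6c, sp=0xb5
prologue: push r2 -> mem[0xb4]=0x96, sp=0xb4
prologue: push r3 -> mem[0xb3]=0xc3, sp=0xb3
prologue: push r4 -> mem[0xb2]=0xf6, sp=0xb2
body[0] sub  r1, r2, r0 -> r1=0x68
body[1] sub  r5, r2, #15 -> r5=0x87
body[2] xor  r3, r2, r1 -> r3=0xfe
body[3] add  r2, r1, r2 -> r2=0xfe
body[4] mov  r1, #0xee -> r1=0xee
body[5] add  r4, r3, r3 -> r4=0xfc
body[6] sub  r4, r3, #12 -> r4=0xf2
epilogue: pop r4=0xf6, sp=0xb3
epilogue: pop r3=0xc3, sp=0xb4
epilogue: pop r2=0x96, sp=0xb5
epilogue: pop r1=0x6c, sp=0xb6
prologue pushed ['r1', 'r2', 'r3', 'r4'] at ['0xb5', '0xb4', '0xb3', '0xb2']

MEM = 0xf6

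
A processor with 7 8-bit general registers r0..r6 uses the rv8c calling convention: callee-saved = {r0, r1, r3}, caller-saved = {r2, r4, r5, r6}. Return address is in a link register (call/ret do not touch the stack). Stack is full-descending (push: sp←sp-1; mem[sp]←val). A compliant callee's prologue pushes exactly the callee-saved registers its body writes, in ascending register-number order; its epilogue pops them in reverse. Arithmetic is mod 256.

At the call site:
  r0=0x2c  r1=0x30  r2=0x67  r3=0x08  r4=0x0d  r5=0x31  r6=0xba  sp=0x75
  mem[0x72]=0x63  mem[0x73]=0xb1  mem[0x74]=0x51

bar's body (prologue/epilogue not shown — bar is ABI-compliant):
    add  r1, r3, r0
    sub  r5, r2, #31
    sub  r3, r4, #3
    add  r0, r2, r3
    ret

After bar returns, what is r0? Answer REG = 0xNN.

prologue: push r0 → mem[0x74]=0x2c, sp=0x74
prologue: push r1 → mem[0x73]=0x30, sp=0x73
prologue: push r3 → mem[0x72]=0x08, sp=0x72
body[0] add  r1, r3, r0 → r1=0x34
body[1] sub  r5, r2, #31 → r5=0x48
body[2] sub  r3, r4, #3 → r3=0x0a
body[3] add  r0, r2, r3 → r0=0x71
epilogue: pop r3=0x08, sp=0x73
epilogue: pop r1=0x30, sp=0x74
epilogue: pop r0=0x2c, sp=0x75
r0 is callee-saved → restored

REG = 0x2c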